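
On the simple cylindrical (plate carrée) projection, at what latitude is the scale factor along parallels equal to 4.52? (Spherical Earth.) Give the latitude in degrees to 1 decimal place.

Plate carrée: h = 1, k = sec φ along parallels.
sec φ = 4.52  ⇒  cos φ = 0.2212  ⇒  φ ≈ 77.2°.

77.2°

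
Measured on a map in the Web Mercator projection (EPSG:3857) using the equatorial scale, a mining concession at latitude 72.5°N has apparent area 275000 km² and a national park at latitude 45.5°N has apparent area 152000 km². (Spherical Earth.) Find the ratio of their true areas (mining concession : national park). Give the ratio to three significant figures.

0.333

Mercator's areal exaggeration is sec²φ; hence true area = (apparent area) · cos²φ.
True area of mining concession: 275000 × cos²(72.5°) = 275000 × 0.09042 = 24870 km².
True area of national park: 152000 × cos²(45.5°) = 152000 × 0.4913 = 74670 km².
Ratio = 24870 / 74670 ≈ 0.333.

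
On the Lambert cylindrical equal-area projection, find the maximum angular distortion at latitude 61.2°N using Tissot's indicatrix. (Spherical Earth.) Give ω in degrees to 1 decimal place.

77.1°

The Lambert cylindrical equal-area projection is the cylindrical equal-area projection with its standard parallel at the equator (φ₀ = 0). A cylindrical equal-area projection with standard parallel φ₀ has meridian scale h = cos φ / cos φ₀ and parallel scale k = cos φ₀ / cos φ (so areas are preserved, h·k = 1).
At 61.2°: h = 0.4818, k = 2.076; principal scales a = 2.076, b = 0.4818.
sin(ω/2) = (a − b)/(a + b) = 1.594/2.558 = 0.6233, so ω = 2 arcsin(0.6233) ≈ 77.1°.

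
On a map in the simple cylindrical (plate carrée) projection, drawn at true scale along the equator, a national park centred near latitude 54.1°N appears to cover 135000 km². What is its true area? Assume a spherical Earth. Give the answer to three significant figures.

In the plate carrée (x = Rλ, y = Rφ), meridians are true-scale (h = 1) and parallels are stretched by k = sec φ.
Areal scale = h·k = 1 × sec φ; at 54.1°, h = 1.000, k = 1.705, so h·k = 1.705.
True area = apparent / (areal scale) = 135000 / 1.705 ≈ 79200 km².

79200 km²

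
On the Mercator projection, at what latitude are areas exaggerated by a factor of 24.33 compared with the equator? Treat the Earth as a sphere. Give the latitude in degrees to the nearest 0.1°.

Mercator areal scale is sec²φ.
sec²φ = 24.33  ⇒  cos²φ = 0.04110  ⇒  cos φ = 0.2027.
φ = arccos(0.2027) ≈ 78.3°.

78.3°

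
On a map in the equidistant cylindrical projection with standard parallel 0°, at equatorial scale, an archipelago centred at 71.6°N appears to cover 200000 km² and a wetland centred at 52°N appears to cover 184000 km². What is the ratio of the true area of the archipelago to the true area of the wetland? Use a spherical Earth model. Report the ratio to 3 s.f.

Plate carrée has h = 1 and k = sec φ, giving areal scale sec φ; true area = (apparent area) · cos φ.
True area of archipelago: 200000 × cos(71.6°) = 200000 × 0.3156 = 63130 km².
True area of wetland: 184000 × cos(52°) = 184000 × 0.6157 = 113300 km².
Ratio = 63130 / 113300 ≈ 0.557.

0.557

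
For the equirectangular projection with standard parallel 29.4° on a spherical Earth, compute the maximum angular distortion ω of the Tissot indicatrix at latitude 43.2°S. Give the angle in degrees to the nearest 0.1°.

10.2°

With standard parallel φ₀ = 29.4°, the equirectangular projection gives x = Rλ cos φ₀, y = Rφ, so h = 1 and k = cos 29.4° / cos φ.
At 43.2°: h = 1.000, k = 1.195; principal scales a = 1.195, b = 1.000.
sin(ω/2) = (a − b)/(a + b) = 0.1951/2.195 = 0.08889, so ω = 2 arcsin(0.08889) ≈ 10.2°.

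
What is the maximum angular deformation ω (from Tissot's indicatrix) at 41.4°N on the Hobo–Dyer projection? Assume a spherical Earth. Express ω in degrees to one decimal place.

The Hobo–Dyer projection is cylindrical equal-area with φ₀ = 37.5°. Cylindrical equal-area (φ₀ = 37.5°): h = cos φ / cos 37.5° along meridians, k = cos 37.5° / cos φ along parallels; h·k = 1.
At 41.4°: h = 0.9455, k = 1.058; principal scales a = 1.058, b = 0.9455.
sin(ω/2) = (a − b)/(a + b) = 0.1122/2.003 = 0.05599, so ω = 2 arcsin(0.05599) ≈ 6.4°.

6.4°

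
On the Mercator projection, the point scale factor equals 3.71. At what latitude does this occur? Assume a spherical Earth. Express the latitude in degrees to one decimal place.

Mercator scale is k = sec φ = 1/cos φ.
1/cos φ = 3.71  ⇒  cos φ = 0.2695  ⇒  φ = arccos(0.2695) ≈ 74.4°.

74.4°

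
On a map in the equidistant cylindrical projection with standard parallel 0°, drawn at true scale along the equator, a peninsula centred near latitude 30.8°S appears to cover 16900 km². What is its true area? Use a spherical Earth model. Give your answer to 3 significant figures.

Plate carrée maps x = Rλ, y = Rφ. The meridian scale is h = 1 and the parallel scale is k = 1/cos φ = sec φ.
Areal scale = h·k = 1 × sec φ; at 30.8°, h = 1.000, k = 1.164, so h·k = 1.164.
True area = apparent / (areal scale) = 16900 / 1.164 ≈ 14500 km².

14500 km²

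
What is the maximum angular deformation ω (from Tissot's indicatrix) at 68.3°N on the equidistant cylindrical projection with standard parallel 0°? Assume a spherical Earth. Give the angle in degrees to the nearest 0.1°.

Plate carrée maps x = Rλ, y = Rφ. The meridian scale is h = 1 and the parallel scale is k = 1/cos φ = sec φ.
At 68.3°: h = 1.000, k = 2.705; principal scales a = 2.705, b = 1.000.
sin(ω/2) = (a − b)/(a + b) = 1.705/3.705 = 0.4601, so ω = 2 arcsin(0.4601) ≈ 54.8°.

54.8°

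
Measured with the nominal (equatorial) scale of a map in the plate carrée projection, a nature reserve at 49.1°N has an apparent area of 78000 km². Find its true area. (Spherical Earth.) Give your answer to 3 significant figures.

In the plate carrée (x = Rλ, y = Rφ), meridians are true-scale (h = 1) and parallels are stretched by k = sec φ.
Areal scale = h·k = 1 × sec φ; at 49.1°, h = 1.000, k = 1.527, so h·k = 1.527.
True area = apparent / (areal scale) = 78000 / 1.527 ≈ 51100 km².

51100 km²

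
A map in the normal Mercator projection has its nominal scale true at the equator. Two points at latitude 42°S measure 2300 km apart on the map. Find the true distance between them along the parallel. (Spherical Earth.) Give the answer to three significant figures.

For Mercator, h = k = sec φ (a conformal cylindrical projection has a single point scale, 1/cos φ).
Along the parallel at 42°, map distances are exaggerated by k = sec 42° = 1.346.
True distance = 2300 / 1.346 = 2300 × cos 42° ≈ 1710 km.

1710 km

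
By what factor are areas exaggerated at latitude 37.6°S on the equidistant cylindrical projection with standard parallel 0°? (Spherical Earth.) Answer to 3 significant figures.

Plate carrée maps x = Rλ, y = Rφ. The meridian scale is h = 1 and the parallel scale is k = 1/cos φ = sec φ.
Areal scale = h·k = 1 × sec φ; at 37.6°, h = 1.000, k = 1.262, so h·k = 1.262.

1.26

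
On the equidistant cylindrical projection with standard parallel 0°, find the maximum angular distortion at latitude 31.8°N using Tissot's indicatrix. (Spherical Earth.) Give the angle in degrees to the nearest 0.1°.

9.3°

Plate carrée maps x = Rλ, y = Rφ. The meridian scale is h = 1 and the parallel scale is k = 1/cos φ = sec φ.
At 31.8°: h = 1.000, k = 1.177; principal scales a = 1.177, b = 1.000.
sin(ω/2) = (a − b)/(a + b) = 0.1766/2.177 = 0.08114, so ω = 2 arcsin(0.08114) ≈ 9.3°.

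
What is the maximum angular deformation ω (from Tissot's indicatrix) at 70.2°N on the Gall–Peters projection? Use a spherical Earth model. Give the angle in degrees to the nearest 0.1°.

Gall–Peters is a cylindrical equal-area projection with standard parallels at ±45°. Cylindrical equal-area (φ₀ = 45°): h = cos φ / cos 45° along meridians, k = cos 45° / cos φ along parallels; h·k = 1.
At 70.2°: h = 0.4790, k = 2.087; principal scales a = 2.087, b = 0.4790.
sin(ω/2) = (a − b)/(a + b) = 1.608/2.567 = 0.6267, so ω = 2 arcsin(0.6267) ≈ 77.6°.

77.6°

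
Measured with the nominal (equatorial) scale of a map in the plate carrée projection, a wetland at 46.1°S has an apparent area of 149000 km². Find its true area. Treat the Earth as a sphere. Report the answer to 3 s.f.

In the plate carrée (x = Rλ, y = Rφ), meridians are true-scale (h = 1) and parallels are stretched by k = sec φ.
Areal scale = h·k = 1 × sec φ; at 46.1°, h = 1.000, k = 1.442, so h·k = 1.442.
True area = apparent / (areal scale) = 149000 / 1.442 ≈ 103000 km².

103000 km²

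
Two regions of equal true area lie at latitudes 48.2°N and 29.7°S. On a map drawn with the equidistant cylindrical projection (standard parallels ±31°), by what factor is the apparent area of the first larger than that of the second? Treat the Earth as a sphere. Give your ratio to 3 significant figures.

With standard parallel φ₀ = 31°, the equirectangular projection gives x = Rλ cos φ₀, y = Rφ, so h = 1 and k = cos 31° / cos φ.
Areal scale at 48.2°: h·k = 1.000 × 1.286 = 1.286.
Areal scale at 29.7°: h·k = 1.000 × 0.9868 = 0.9868.
Ratio = 1.286/0.9868 ≈ 1.30.

1.30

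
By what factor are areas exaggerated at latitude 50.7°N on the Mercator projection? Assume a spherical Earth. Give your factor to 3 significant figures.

For Mercator, h = k = sec φ (a conformal cylindrical projection has a single point scale, 1/cos φ).
Areal scale = k² = sec²φ = 1/cos²(50.7°) = 1/0.6334² = 2.493.

2.49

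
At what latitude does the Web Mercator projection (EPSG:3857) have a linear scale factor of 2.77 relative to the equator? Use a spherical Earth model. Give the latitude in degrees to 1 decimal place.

68.8°

Mercator scale is k = sec φ = 1/cos φ.
1/cos φ = 2.77  ⇒  cos φ = 0.3610  ⇒  φ = arccos(0.3610) ≈ 68.8°.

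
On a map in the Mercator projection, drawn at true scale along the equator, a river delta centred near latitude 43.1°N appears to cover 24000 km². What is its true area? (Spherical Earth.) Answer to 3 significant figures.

12800 km²

Mercator is conformal, so the point scale is isotropic: h = k = sec φ = 1/cos φ.
Areal scale = k² = sec²φ = 1/cos²(43.1°) = 1/0.7302² = 1.876.
True area = apparent / (areal scale) = 24000 / 1.876 ≈ 12800 km².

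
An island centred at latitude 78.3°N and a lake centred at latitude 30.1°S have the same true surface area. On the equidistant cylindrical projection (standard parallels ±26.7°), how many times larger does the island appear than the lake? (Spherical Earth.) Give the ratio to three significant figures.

4.27

The equidistant cylindrical projection with φ₀ = 26.7° has h = 1 (meridians true) and k = cos φ₀ / cos φ along parallels.
Areal scale at 78.3°: h·k = 1.000 × 4.405 = 4.405.
Areal scale at 30.1°: h·k = 1.000 × 1.033 = 1.033.
Ratio = 4.405/1.033 ≈ 4.27.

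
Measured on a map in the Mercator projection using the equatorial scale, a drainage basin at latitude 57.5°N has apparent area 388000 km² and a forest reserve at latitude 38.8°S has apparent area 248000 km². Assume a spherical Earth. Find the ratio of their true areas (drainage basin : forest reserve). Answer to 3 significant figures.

0.744

Mercator's areal exaggeration is sec²φ; hence true area = (apparent area) · cos²φ.
True area of drainage basin: 388000 × cos²(57.5°) = 388000 × 0.2887 = 112000 km².
True area of forest reserve: 248000 × cos²(38.8°) = 248000 × 0.6074 = 150600 km².
Ratio = 112000 / 150600 ≈ 0.744.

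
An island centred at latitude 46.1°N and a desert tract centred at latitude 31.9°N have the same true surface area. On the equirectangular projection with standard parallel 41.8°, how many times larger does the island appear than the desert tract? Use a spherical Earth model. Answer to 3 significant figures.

1.22

In the equirectangular projection with standard parallel φ₀ = 41.8° (x = Rλ cos φ₀, y = Rφ), meridians are true-scale (h = 1) and the parallel scale is k = cos φ₀ / cos φ.
Areal scale at 46.1°: h·k = 1.000 × 1.075 = 1.075.
Areal scale at 31.9°: h·k = 1.000 × 0.8781 = 0.8781.
Ratio = 1.075/0.8781 ≈ 1.22.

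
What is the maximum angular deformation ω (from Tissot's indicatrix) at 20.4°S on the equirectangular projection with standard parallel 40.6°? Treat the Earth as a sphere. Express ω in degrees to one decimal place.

12.0°

In the equirectangular projection with standard parallel φ₀ = 40.6° (x = Rλ cos φ₀, y = Rφ), meridians are true-scale (h = 1) and the parallel scale is k = cos φ₀ / cos φ.
At 20.4°: h = 1.000, k = 0.8101; principal scales a = 1.000, b = 0.8101.
sin(ω/2) = (a − b)/(a + b) = 0.1899/1.810 = 0.1049, so ω = 2 arcsin(0.1049) ≈ 12.0°.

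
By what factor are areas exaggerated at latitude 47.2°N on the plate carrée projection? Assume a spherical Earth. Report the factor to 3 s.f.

1.47

Plate carrée maps x = Rλ, y = Rφ. The meridian scale is h = 1 and the parallel scale is k = 1/cos φ = sec φ.
Areal scale = h·k = 1 × sec φ; at 47.2°, h = 1.000, k = 1.472, so h·k = 1.472.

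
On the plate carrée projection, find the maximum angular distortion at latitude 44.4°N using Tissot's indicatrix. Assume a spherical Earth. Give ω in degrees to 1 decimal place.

Plate carrée maps x = Rλ, y = Rφ. The meridian scale is h = 1 and the parallel scale is k = 1/cos φ = sec φ.
At 44.4°: h = 1.000, k = 1.400; principal scales a = 1.400, b = 1.000.
sin(ω/2) = (a − b)/(a + b) = 0.3996/2.400 = 0.1665, so ω = 2 arcsin(0.1665) ≈ 19.2°.

19.2°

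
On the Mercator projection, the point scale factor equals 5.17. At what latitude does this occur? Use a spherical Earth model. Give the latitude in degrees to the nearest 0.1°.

Mercator scale is k = sec φ = 1/cos φ.
1/cos φ = 5.17  ⇒  cos φ = 0.1934  ⇒  φ = arccos(0.1934) ≈ 78.8°.

78.8°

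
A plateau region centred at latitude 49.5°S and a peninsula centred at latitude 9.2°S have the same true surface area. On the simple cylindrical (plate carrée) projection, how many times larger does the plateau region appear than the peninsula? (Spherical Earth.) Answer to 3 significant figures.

In the plate carrée (x = Rλ, y = Rφ), meridians are true-scale (h = 1) and parallels are stretched by k = sec φ.
Areal scale at 49.5°: h·k = 1.000 × 1.540 = 1.540.
Areal scale at 9.2°: h·k = 1.000 × 1.013 = 1.013.
Ratio = 1.540/1.013 ≈ 1.52.

1.52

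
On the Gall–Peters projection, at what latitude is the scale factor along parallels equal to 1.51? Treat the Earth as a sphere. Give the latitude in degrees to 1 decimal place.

62.1°

The Gall–Peters projection is cylindrical equal-area with φ₀ = 45°. For cylindrical equal-area with standard parallel φ₀, h = cos φ / cos φ₀ and k = cos φ₀ / cos φ, so h·k = 1.
k = cos φ₀ / cos φ = 1.51  ⇒  cos φ = cos 45° / 1.51 = 0.4683.
φ = arccos(0.4683) ≈ 62.1°.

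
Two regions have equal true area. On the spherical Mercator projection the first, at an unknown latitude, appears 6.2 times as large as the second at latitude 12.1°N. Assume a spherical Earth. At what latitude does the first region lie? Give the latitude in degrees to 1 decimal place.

For equal true areas on Mercator, apparent areas scale as sec²φ, so the ratio is cos²φ₂ / cos²φ₁.
cos²φ₂ / cos²φ₁ = 6.2  ⇒  cos φ₁ = cos 12.1° / √6.2 = 0.9778/2.490 = 0.3927.
φ₁ = arccos(0.3927) ≈ 66.9°.

66.9°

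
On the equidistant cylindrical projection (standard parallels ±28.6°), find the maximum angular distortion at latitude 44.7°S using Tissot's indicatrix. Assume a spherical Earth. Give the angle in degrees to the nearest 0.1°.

12.1°

With standard parallel φ₀ = 28.6°, the equirectangular projection gives x = Rλ cos φ₀, y = Rφ, so h = 1 and k = cos 28.6° / cos φ.
At 44.7°: h = 1.000, k = 1.235; principal scales a = 1.235, b = 1.000.
sin(ω/2) = (a − b)/(a + b) = 0.2352/2.235 = 0.1052, so ω = 2 arcsin(0.1052) ≈ 12.1°.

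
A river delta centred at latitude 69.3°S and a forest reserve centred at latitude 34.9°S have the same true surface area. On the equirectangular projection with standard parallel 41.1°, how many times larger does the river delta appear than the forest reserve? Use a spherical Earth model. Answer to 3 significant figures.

With standard parallel φ₀ = 41.1°, the equirectangular projection gives x = Rλ cos φ₀, y = Rφ, so h = 1 and k = cos 41.1° / cos φ.
Areal scale at 69.3°: h·k = 1.000 × 2.132 = 2.132.
Areal scale at 34.9°: h·k = 1.000 × 0.9188 = 0.9188.
Ratio = 2.132/0.9188 ≈ 2.32.

2.32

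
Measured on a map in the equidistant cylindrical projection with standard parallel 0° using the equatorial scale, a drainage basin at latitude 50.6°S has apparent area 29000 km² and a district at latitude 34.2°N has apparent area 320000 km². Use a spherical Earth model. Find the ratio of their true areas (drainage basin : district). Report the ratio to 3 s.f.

0.0695

On the plate carrée, areal scale = h·k = 1 × sec φ, so true area = apparent × cos φ.
True area of drainage basin: 29000 × cos(50.6°) = 29000 × 0.6347 = 18410 km².
True area of district: 320000 × cos(34.2°) = 320000 × 0.8271 = 264700 km².
Ratio = 18410 / 264700 ≈ 0.0695.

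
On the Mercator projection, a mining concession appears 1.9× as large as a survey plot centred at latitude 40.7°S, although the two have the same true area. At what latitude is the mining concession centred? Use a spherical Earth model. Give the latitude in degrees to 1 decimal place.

56.6°

Mercator areal scale is sec²φ, so apparent-area ratio = sec²φ₁ / sec²φ₂ = cos²φ₂ / cos²φ₁.
cos²φ₂ / cos²φ₁ = 1.9  ⇒  cos φ₁ = cos 40.7° / √1.9 = 0.7581/1.378 = 0.5500.
φ₁ = arccos(0.5500) ≈ 56.6°.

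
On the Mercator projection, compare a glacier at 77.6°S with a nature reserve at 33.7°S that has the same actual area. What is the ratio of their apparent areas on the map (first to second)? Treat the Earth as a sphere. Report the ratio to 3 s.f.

15.0

Mercator areal scale is sec²φ.
At 77.6°: sec²(77.6°) = 1/0.2147² = 21.69.
At 33.7°: sec²(33.7°) = 1/0.8320² = 1.445.
Ratio = 21.69/1.445 = cos²(33.7°)/cos²(77.6°) ≈ 15.0.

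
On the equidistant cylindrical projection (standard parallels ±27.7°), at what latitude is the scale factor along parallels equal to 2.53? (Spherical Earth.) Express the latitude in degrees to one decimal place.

69.5°

The equidistant cylindrical projection with φ₀ = 27.7° has h = 1 (meridians true) and k = cos φ₀ / cos φ along parallels.
k = cos φ₀ / cos φ = 2.53  ⇒  cos φ = cos 27.7° / 2.53 = 0.3500.
φ = arccos(0.3500) ≈ 69.5°.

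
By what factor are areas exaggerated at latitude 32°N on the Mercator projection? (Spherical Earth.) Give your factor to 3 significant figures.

1.39

The Mercator projection is conformal; its linear scale factor is the same in every direction and equals sec φ = 1/cos φ.
Areal scale = k² = sec²φ = 1/cos²(32°) = 1/0.8480² = 1.390.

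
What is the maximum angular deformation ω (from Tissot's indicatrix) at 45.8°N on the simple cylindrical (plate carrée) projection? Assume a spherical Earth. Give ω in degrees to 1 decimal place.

For the equirectangular projection with φ₀ = 0 (plate carrée), h = 1 along meridians and k = sec φ along parallels.
At 45.8°: h = 1.000, k = 1.434; principal scales a = 1.434, b = 1.000.
sin(ω/2) = (a − b)/(a + b) = 0.4344/2.434 = 0.1784, so ω = 2 arcsin(0.1784) ≈ 20.6°.

20.6°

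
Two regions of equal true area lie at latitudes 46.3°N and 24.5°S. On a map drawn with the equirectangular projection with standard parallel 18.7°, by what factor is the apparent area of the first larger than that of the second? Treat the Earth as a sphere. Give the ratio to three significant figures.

1.32

With standard parallel φ₀ = 18.7°, the equirectangular projection gives x = Rλ cos φ₀, y = Rφ, so h = 1 and k = cos 18.7° / cos φ.
Areal scale at 46.3°: h·k = 1.000 × 1.371 = 1.371.
Areal scale at 24.5°: h·k = 1.000 × 1.041 = 1.041.
Ratio = 1.371/1.041 ≈ 1.32.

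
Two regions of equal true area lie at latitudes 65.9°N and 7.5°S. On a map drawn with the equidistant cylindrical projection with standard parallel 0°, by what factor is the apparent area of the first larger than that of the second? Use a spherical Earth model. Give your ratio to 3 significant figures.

2.43

Plate carrée maps x = Rλ, y = Rφ. The meridian scale is h = 1 and the parallel scale is k = 1/cos φ = sec φ.
Areal scale at 65.9°: h·k = 1.000 × 2.449 = 2.449.
Areal scale at 7.5°: h·k = 1.000 × 1.009 = 1.009.
Ratio = 2.449/1.009 ≈ 2.43.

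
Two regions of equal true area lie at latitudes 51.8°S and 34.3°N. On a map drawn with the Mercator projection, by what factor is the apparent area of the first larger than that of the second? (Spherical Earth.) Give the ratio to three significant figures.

Mercator is conformal with k = sec φ, so areal scale = k² = sec²φ.
At 51.8°: sec²(51.8°) = 1/0.6184² = 2.615.
At 34.3°: sec²(34.3°) = 1/0.8261² = 1.465.
Ratio = 2.615/1.465 = cos²(34.3°)/cos²(51.8°) ≈ 1.78.

1.78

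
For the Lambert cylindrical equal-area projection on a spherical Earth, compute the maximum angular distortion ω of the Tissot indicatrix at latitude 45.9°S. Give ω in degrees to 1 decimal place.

40.7°

The Lambert cylindrical equal-area projection is the cylindrical equal-area projection with its standard parallel at the equator (φ₀ = 0). A cylindrical equal-area projection with standard parallel φ₀ has meridian scale h = cos φ / cos φ₀ and parallel scale k = cos φ₀ / cos φ (so areas are preserved, h·k = 1).
At 45.9°: h = 0.6959, k = 1.437; principal scales a = 1.437, b = 0.6959.
sin(ω/2) = (a − b)/(a + b) = 0.7410/2.133 = 0.3474, so ω = 2 arcsin(0.3474) ≈ 40.7°.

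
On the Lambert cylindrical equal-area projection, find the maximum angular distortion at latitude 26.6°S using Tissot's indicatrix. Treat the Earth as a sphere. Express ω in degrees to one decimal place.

12.8°

The Lambert cylindrical equal-area projection is the cylindrical equal-area projection with its standard parallel at the equator (φ₀ = 0). For cylindrical equal-area with standard parallel φ₀, h = cos φ / cos φ₀ and k = cos φ₀ / cos φ, so h·k = 1.
At 26.6°: h = 0.8942, k = 1.118; principal scales a = 1.118, b = 0.8942.
sin(ω/2) = (a − b)/(a + b) = 0.2242/2.013 = 0.1114, so ω = 2 arcsin(0.1114) ≈ 12.8°.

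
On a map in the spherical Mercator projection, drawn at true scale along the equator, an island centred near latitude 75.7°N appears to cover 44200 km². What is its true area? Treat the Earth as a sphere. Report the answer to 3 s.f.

2700 km²

For Mercator, h = k = sec φ (a conformal cylindrical projection has a single point scale, 1/cos φ).
Areal scale = k² = sec²φ = 1/cos²(75.7°) = 1/0.2470² = 16.39.
True area = apparent / (areal scale) = 44200 / 16.39 ≈ 2700 km².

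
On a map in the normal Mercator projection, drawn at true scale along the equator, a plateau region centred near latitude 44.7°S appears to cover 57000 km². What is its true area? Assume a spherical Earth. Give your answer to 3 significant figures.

28800 km²

Mercator is conformal, so the point scale is isotropic: h = k = sec φ = 1/cos φ.
Areal scale = k² = sec²φ = 1/cos²(44.7°) = 1/0.7108² = 1.979.
True area = apparent / (areal scale) = 57000 / 1.979 ≈ 28800 km².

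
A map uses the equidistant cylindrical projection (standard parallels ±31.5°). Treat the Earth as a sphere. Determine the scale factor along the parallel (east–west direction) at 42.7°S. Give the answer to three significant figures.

1.16

With standard parallel φ₀ = 31.5°, the equirectangular projection gives x = Rλ cos φ₀, y = Rφ, so h = 1 and k = cos 31.5° / cos φ.
k = cos 31.5° / cos 42.7° = 0.8526/0.7349 = 1.160.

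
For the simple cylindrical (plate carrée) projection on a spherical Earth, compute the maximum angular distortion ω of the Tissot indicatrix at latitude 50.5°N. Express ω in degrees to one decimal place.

Plate carrée maps x = Rλ, y = Rφ. The meridian scale is h = 1 and the parallel scale is k = 1/cos φ = sec φ.
At 50.5°: h = 1.000, k = 1.572; principal scales a = 1.572, b = 1.000.
sin(ω/2) = (a − b)/(a + b) = 0.5721/2.572 = 0.2224, so ω = 2 arcsin(0.2224) ≈ 25.7°.

25.7°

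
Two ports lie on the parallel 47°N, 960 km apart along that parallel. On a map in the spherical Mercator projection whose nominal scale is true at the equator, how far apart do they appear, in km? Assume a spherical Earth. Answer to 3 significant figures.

Mercator is conformal, so the point scale is isotropic: h = k = sec φ = 1/cos φ.
Along the parallel, k = sec 47° = 1/0.6820 = 1.466.
Map distance = 960 × 1.466 ≈ 1410 km.

1410 km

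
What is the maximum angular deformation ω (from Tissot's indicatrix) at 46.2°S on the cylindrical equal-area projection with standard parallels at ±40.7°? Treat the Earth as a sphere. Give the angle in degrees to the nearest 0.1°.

A cylindrical equal-area projection with standard parallel φ₀ has meridian scale h = cos φ / cos φ₀ and parallel scale k = cos φ₀ / cos φ (so areas are preserved, h·k = 1).
At 46.2°: h = 0.9130, k = 1.095; principal scales a = 1.095, b = 0.9130.
sin(ω/2) = (a − b)/(a + b) = 0.1824/2.008 = 0.09082, so ω = 2 arcsin(0.09082) ≈ 10.4°.

10.4°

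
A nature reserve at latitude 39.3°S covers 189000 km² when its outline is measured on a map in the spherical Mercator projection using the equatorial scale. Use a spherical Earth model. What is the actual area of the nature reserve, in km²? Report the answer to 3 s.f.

Mercator is conformal, so the point scale is isotropic: h = k = sec φ = 1/cos φ.
Areal scale = k² = sec²φ = 1/cos²(39.3°) = 1/0.7738² = 1.670.
True area = apparent / (areal scale) = 189000 / 1.670 ≈ 113000 km².

113000 km²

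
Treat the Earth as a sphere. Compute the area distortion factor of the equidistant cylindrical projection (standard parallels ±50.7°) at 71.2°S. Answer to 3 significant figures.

The equidistant cylindrical projection with φ₀ = 50.7° has h = 1 (meridians true) and k = cos φ₀ / cos φ along parallels.
Areal scale = h·k = 1 × cos φ₀ / cos φ; at 71.2°, h = 1.000, k = 1.965, so h·k = 1.965.

1.97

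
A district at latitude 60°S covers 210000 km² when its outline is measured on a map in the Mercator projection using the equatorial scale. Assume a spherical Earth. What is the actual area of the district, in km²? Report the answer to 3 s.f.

Mercator is conformal, so the point scale is isotropic: h = k = sec φ = 1/cos φ.
Areal scale = k² = sec²φ = 1/cos²(60°) = 1/0.5000² = 4.000.
True area = apparent / (areal scale) = 210000 / 4.000 ≈ 52500 km².

52500 km²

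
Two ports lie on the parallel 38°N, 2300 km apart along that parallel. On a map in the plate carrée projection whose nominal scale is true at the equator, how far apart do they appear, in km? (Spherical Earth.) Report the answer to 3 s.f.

2920 km

For the equirectangular projection with φ₀ = 0 (plate carrée), h = 1 along meridians and k = sec φ along parallels.
Along the parallel, k = sec 38° = 1/0.7880 = 1.269.
Map distance = 2300 × 1.269 ≈ 2920 km.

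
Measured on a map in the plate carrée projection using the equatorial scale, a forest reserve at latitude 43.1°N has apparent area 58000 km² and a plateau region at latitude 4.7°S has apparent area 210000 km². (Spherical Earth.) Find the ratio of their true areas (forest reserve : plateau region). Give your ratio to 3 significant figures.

0.202

On the plate carrée, areal scale = h·k = 1 × sec φ, so true area = apparent × cos φ.
True area of forest reserve: 58000 × cos(43.1°) = 58000 × 0.7302 = 42350 km².
True area of plateau region: 210000 × cos(4.7°) = 210000 × 0.9966 = 209300 km².
Ratio = 42350 / 209300 ≈ 0.202.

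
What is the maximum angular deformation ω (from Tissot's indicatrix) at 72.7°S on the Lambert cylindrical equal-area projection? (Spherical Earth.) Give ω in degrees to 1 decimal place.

113.8°

The Lambert cylindrical equal-area projection is the cylindrical equal-area projection with its standard parallel at the equator (φ₀ = 0). For cylindrical equal-area with standard parallel φ₀, h = cos φ / cos φ₀ and k = cos φ₀ / cos φ, so h·k = 1.
At 72.7°: h = 0.2974, k = 3.363; principal scales a = 3.363, b = 0.2974.
sin(ω/2) = (a − b)/(a + b) = 3.065/3.660 = 0.8375, so ω = 2 arcsin(0.8375) ≈ 113.8°.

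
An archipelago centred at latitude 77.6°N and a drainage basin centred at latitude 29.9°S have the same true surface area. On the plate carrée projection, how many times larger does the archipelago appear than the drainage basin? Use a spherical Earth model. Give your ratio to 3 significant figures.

Plate carrée maps x = Rλ, y = Rφ. The meridian scale is h = 1 and the parallel scale is k = 1/cos φ = sec φ.
Areal scale at 77.6°: h·k = 1.000 × 4.657 = 4.657.
Areal scale at 29.9°: h·k = 1.000 × 1.154 = 1.154.
Ratio = 4.657/1.154 ≈ 4.04.

4.04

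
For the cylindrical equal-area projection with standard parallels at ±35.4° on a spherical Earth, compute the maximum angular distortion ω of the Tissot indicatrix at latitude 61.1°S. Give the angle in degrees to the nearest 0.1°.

Cylindrical equal-area (φ₀ = 35.4°): h = cos φ / cos 35.4° along meridians, k = cos 35.4° / cos φ along parallels; h·k = 1.
At 61.1°: h = 0.5929, k = 1.687; principal scales a = 1.687, b = 0.5929.
sin(ω/2) = (a − b)/(a + b) = 1.094/2.280 = 0.4798, so ω = 2 arcsin(0.4798) ≈ 57.3°.

57.3°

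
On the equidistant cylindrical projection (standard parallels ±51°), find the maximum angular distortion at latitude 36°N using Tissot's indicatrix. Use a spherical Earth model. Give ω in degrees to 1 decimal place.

The equidistant cylindrical projection with φ₀ = 51° has h = 1 (meridians true) and k = cos φ₀ / cos φ along parallels.
At 36°: h = 1.000, k = 0.7779; principal scales a = 1.000, b = 0.7779.
sin(ω/2) = (a − b)/(a + b) = 0.2221/1.778 = 0.1249, so ω = 2 arcsin(0.1249) ≈ 14.4°.

14.4°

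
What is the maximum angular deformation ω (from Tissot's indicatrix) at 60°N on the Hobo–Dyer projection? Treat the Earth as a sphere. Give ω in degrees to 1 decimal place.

Hobo–Dyer is a cylindrical equal-area projection with standard parallels at ±37.5°. Cylindrical equal-area (φ₀ = 37.5°): h = cos φ / cos 37.5° along meridians, k = cos 37.5° / cos φ along parallels; h·k = 1.
At 60°: h = 0.6302, k = 1.587; principal scales a = 1.587, b = 0.6302.
sin(ω/2) = (a − b)/(a + b) = 0.9565/2.217 = 0.4314, so ω = 2 arcsin(0.4314) ≈ 51.1°.

51.1°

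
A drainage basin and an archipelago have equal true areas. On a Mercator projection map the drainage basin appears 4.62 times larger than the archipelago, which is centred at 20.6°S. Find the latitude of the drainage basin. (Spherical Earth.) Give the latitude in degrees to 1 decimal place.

64.2°

For equal true areas on Mercator, apparent areas scale as sec²φ, so the ratio is cos²φ₂ / cos²φ₁.
cos²φ₂ / cos²φ₁ = 4.62  ⇒  cos φ₁ = cos 20.6° / √4.62 = 0.9361/2.149 = 0.4355.
φ₁ = arccos(0.4355) ≈ 64.2°.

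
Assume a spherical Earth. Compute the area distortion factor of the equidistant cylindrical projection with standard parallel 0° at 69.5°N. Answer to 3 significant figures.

In the plate carrée (x = Rλ, y = Rφ), meridians are true-scale (h = 1) and parallels are stretched by k = sec φ.
Areal scale = h·k = 1 × sec φ; at 69.5°, h = 1.000, k = 2.855, so h·k = 2.855.

2.86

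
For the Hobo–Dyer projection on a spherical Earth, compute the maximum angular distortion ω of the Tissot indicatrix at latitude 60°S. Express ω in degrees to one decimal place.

51.1°

The Hobo–Dyer projection is cylindrical equal-area with φ₀ = 37.5°. For cylindrical equal-area with standard parallel φ₀, h = cos φ / cos φ₀ and k = cos φ₀ / cos φ, so h·k = 1.
At 60°: h = 0.6302, k = 1.587; principal scales a = 1.587, b = 0.6302.
sin(ω/2) = (a − b)/(a + b) = 0.9565/2.217 = 0.4314, so ω = 2 arcsin(0.4314) ≈ 51.1°.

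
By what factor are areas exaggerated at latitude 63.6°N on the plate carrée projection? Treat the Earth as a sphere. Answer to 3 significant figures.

2.25

Plate carrée maps x = Rλ, y = Rφ. The meridian scale is h = 1 and the parallel scale is k = 1/cos φ = sec φ.
Areal scale = h·k = 1 × sec φ; at 63.6°, h = 1.000, k = 2.249, so h·k = 2.249.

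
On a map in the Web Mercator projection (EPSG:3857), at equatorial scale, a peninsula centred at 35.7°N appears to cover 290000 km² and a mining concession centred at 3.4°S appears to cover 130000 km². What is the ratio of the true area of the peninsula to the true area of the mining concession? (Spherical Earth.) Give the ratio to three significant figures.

Since Mercator area scale is 1/cos²φ, the true area equals the apparent area multiplied by cos²φ.
True area of peninsula: 290000 × cos²(35.7°) = 290000 × 0.6595 = 191200 km².
True area of mining concession: 130000 × cos²(3.4°) = 130000 × 0.9965 = 129500 km².
Ratio = 191200 / 129500 ≈ 1.48.

1.48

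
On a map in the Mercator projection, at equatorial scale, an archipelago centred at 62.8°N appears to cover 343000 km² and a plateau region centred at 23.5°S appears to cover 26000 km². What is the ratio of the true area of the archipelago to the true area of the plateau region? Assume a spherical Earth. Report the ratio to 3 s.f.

3.28

Mercator's areal exaggeration is sec²φ; hence true area = (apparent area) · cos²φ.
True area of archipelago: 343000 × cos²(62.8°) = 343000 × 0.2089 = 71670 km².
True area of plateau region: 26000 × cos²(23.5°) = 26000 × 0.8410 = 21870 km².
Ratio = 71670 / 21870 ≈ 3.28.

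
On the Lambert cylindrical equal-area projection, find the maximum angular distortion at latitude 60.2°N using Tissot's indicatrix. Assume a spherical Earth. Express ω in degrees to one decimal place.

The Lambert cylindrical equal-area projection is the cylindrical equal-area projection with its standard parallel at the equator (φ₀ = 0). A cylindrical equal-area projection with standard parallel φ₀ has meridian scale h = cos φ / cos φ₀ and parallel scale k = cos φ₀ / cos φ (so areas are preserved, h·k = 1).
At 60.2°: h = 0.4970, k = 2.012; principal scales a = 2.012, b = 0.4970.
sin(ω/2) = (a − b)/(a + b) = 1.515/2.509 = 0.6039, so ω = 2 arcsin(0.6039) ≈ 74.3°.

74.3°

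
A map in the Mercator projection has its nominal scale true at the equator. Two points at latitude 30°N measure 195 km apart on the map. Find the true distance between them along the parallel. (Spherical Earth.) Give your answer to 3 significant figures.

Mercator is conformal, so the point scale is isotropic: h = k = sec φ = 1/cos φ.
Along the parallel at 30°, map distances are exaggerated by k = sec 30° = 1.155.
True distance = 195 / 1.155 = 195 × cos 30° ≈ 169 km.

169 km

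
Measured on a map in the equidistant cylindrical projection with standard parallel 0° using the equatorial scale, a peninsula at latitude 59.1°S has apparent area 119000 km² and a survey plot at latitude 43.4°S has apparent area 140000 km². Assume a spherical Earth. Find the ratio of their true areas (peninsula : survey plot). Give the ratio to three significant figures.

0.601

On the plate carrée, areal scale = h·k = 1 × sec φ, so true area = apparent × cos φ.
True area of peninsula: 119000 × cos(59.1°) = 119000 × 0.5135 = 61110 km².
True area of survey plot: 140000 × cos(43.4°) = 140000 × 0.7266 = 101700 km².
Ratio = 61110 / 101700 ≈ 0.601.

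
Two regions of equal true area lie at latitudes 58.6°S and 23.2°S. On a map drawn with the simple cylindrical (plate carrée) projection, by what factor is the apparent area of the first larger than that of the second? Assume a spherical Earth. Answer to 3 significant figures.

1.76

For the equirectangular projection with φ₀ = 0 (plate carrée), h = 1 along meridians and k = sec φ along parallels.
Areal scale at 58.6°: h·k = 1.000 × 1.919 = 1.919.
Areal scale at 23.2°: h·k = 1.000 × 1.088 = 1.088.
Ratio = 1.919/1.088 ≈ 1.76.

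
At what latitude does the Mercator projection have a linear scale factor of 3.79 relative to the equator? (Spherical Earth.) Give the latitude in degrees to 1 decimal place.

Mercator scale is k = sec φ = 1/cos φ.
1/cos φ = 3.79  ⇒  cos φ = 0.2639  ⇒  φ = arccos(0.2639) ≈ 74.7°.

74.7°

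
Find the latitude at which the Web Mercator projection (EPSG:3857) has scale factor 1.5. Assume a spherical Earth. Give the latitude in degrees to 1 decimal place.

48.2°

Mercator scale is k = sec φ = 1/cos φ.
1/cos φ = 1.5  ⇒  cos φ = 0.6667  ⇒  φ = arccos(0.6667) ≈ 48.2°.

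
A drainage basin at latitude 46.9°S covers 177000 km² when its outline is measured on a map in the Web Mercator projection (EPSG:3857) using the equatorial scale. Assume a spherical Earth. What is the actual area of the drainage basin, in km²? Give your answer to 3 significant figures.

82600 km²

The Mercator projection is conformal; its linear scale factor is the same in every direction and equals sec φ = 1/cos φ.
Areal scale = k² = sec²φ = 1/cos²(46.9°) = 1/0.6833² = 2.142.
True area = apparent / (areal scale) = 177000 / 2.142 ≈ 82600 km².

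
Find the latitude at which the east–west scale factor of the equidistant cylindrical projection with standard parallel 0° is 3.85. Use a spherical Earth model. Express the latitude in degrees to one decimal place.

Plate carrée: h = 1, k = sec φ along parallels.
sec φ = 3.85  ⇒  cos φ = 0.2597  ⇒  φ ≈ 74.9°.

74.9°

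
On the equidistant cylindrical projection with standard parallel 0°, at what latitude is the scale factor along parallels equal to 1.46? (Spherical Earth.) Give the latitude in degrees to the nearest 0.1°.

46.8°

Plate carrée: h = 1, k = sec φ along parallels.
sec φ = 1.46  ⇒  cos φ = 0.6849  ⇒  φ ≈ 46.8°.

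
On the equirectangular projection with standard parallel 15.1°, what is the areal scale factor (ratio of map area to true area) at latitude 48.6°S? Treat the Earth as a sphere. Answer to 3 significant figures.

The equidistant cylindrical projection with φ₀ = 15.1° has h = 1 (meridians true) and k = cos φ₀ / cos φ along parallels.
Areal scale = h·k = 1 × cos φ₀ / cos φ; at 48.6°, h = 1.000, k = 1.460, so h·k = 1.460.

1.46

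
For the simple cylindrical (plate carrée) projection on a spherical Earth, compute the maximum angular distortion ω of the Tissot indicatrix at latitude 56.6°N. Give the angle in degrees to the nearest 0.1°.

For the equirectangular projection with φ₀ = 0 (plate carrée), h = 1 along meridians and k = sec φ along parallels.
At 56.6°: h = 1.000, k = 1.817; principal scales a = 1.817, b = 1.000.
sin(ω/2) = (a − b)/(a + b) = 0.8166/2.817 = 0.2899, so ω = 2 arcsin(0.2899) ≈ 33.7°.

33.7°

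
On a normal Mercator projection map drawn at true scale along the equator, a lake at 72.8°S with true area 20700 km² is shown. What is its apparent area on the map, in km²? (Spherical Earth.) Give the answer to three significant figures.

For Mercator, h = k = sec φ (a conformal cylindrical projection has a single point scale, 1/cos φ).
Areal scale = k² = sec²φ = 1/cos²(72.8°) = 1/0.2957² = 11.44.
Apparent area = 20700 × 11.44 ≈ 237000 km².

237000 km²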